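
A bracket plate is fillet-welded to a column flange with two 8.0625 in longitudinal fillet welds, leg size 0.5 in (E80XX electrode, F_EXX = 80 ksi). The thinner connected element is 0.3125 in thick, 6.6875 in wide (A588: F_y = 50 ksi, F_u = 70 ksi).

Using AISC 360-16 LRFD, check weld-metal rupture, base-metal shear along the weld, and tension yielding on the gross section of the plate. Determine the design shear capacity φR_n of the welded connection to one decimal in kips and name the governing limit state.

94.0 kips (gross-section yield governs)

Weld metal: throat = 0.707×0.5 = 0.3535 in, L = 2×8.0625 = 16.125 in. φR_n = 0.75 × 0.6 × 80 × 0.3535 × 16.125 = 205.2 kips.
Base metal shear (0.3125 in plate): yield φR_n = 1.0×0.6×50×0.3125×16.125 = 151.2 kips; rupture φR_n = 0.75×0.6×70×0.3125×16.125 = 158.7 kips; take 151.2 kips (yield).
Tension yield (gross): A_g = 6.6875×0.3125 = 2.0898 in². φR_n = 0.90 × 50 × 2.0898 = 94.0 kips.
Governing: min(205.2, 151.2, 94.0) = 94.0 kips → gross-section yield.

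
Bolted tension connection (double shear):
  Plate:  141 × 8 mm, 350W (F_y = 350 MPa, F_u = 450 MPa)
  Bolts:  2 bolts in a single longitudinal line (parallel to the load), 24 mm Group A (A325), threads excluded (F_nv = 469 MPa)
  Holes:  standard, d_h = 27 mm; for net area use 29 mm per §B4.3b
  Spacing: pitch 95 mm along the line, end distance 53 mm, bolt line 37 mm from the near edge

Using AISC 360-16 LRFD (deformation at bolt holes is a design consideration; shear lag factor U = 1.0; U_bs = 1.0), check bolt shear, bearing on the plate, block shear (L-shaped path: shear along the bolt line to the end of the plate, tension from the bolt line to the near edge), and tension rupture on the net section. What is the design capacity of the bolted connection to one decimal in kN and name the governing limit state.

Bolt shear: A_b = π(24)²/4 = 452.39 mm². φR_n = 0.75 × 469 × 452.39 × 2 × 2 = 636.5 kN.
Bearing (8 mm plate, F_u = 450 MPa): end bolts L_c = 53 − 27/2 = 39.5, R_n = min(1.2×39.5×8×450, 2.4×24×8×450) = 170.64 kN/bolt; interior L_c = 95 − 27 = 68, R_n = 207.36 kN/bolt. φR_n = 0.75 × (1×170.64 + 1×207.36) = 283.5 kN.
Block shear: shear path 1×[53+1×95] = 1×148 mm, A_gv = 1184, A_nv = 1×(148 − 1.5×29)×8 = 836 mm²; tension to near edge: (37 − 0.5×29)×8 = 180 mm². R_n = min(0.6×450×836, 0.6×350×1184) + 1.0×450×180 = min(225.72, 248.64) + 81 = 306.72 kN. φR_n = 0.75 × 306.72 = 230.0 kN.
Tension rupture (net): A_n = (141 − 1×29)×8 = 896 mm² (U = 1.0, A_e = A_n). φR_n = 0.75 × 450 × 896 = 302.4 kN.
Governing: min(636.5, 283.5, 230.0, 302.4) = 230.0 kN → block shear.

230.0 kN (block shear governs)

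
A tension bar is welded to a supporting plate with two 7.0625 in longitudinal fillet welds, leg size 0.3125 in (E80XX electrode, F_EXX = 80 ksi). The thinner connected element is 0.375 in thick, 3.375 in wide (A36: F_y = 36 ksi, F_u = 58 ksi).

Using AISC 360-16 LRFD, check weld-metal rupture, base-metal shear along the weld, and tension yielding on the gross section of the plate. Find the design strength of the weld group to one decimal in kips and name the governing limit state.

Weld metal: throat = 0.707×0.3125 = 0.22094 in, L = 2×7.0625 = 14.125 in. φR_n = 0.75 × 0.6 × 80 × 0.22094 × 14.125 = 112.3 kips.
Base metal shear (0.375 in plate): yield φR_n = 1.0×0.6×36×0.375×14.125 = 114.4 kips; rupture φR_n = 0.75×0.6×58×0.375×14.125 = 138.2 kips; take 114.4 kips (yield).
Tension yield (gross): A_g = 3.375×0.375 = 1.2656 in². φR_n = 0.90 × 36 × 1.2656 = 41.0 kips.
Governing: min(112.3, 114.4, 41.0) = 41.0 kips → gross-section yield.

41.0 kips (gross-section yield governs)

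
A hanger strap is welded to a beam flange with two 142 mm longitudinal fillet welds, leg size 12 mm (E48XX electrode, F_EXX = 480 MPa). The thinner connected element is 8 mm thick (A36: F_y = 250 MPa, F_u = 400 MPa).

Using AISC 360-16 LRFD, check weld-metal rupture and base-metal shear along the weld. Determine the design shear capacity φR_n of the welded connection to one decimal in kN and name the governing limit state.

Weld metal: throat = 0.707×12 = 8.484 mm, L = 2×142 = 284 mm. φR_n = 0.75 × 0.6 × 480 × 8.484 × 284 = 520.4 kN.
Base metal shear (8 mm plate): yield φR_n = 1.0×0.6×250×8×284 = 340.8 kN; rupture φR_n = 0.75×0.6×400×8×284 = 409.0 kN; take 340.8 kN (yield).
Governing: min(520.4, 340.8) = 340.8 kN → base-metal shear.

340.8 kN (base-metal shear governs)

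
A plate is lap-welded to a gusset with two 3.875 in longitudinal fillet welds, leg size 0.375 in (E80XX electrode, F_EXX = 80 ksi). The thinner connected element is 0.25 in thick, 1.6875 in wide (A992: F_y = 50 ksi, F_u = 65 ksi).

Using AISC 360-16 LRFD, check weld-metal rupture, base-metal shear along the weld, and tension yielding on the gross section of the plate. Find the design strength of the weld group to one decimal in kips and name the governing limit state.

19.0 kips (gross-section yield governs)

Weld metal: throat = 0.707×0.375 = 0.26513 in, L = 2×3.875 = 7.75 in. φR_n = 0.75 × 0.6 × 80 × 0.26513 × 7.75 = 74.0 kips.
Base metal shear (0.25 in plate): yield φR_n = 1.0×0.6×50×0.25×7.75 = 58.1 kips; rupture φR_n = 0.75×0.6×65×0.25×7.75 = 56.7 kips; take 56.7 kips (rupture).
Tension yield (gross): A_g = 1.6875×0.25 = 0.42188 in². φR_n = 0.90 × 50 × 0.42188 = 19.0 kips.
Governing: min(74.0, 56.7, 19.0) = 19.0 kips → gross-section yield.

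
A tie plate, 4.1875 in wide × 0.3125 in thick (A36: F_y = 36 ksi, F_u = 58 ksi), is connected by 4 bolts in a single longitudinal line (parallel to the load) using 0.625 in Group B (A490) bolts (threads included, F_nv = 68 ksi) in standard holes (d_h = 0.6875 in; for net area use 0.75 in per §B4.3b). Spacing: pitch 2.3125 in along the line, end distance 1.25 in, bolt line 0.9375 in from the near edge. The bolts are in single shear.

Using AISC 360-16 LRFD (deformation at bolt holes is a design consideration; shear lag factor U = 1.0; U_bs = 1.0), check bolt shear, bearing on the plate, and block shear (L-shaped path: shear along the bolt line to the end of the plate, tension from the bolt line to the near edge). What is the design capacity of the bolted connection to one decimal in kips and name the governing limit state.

49.1 kips (block shear governs)

Bolt shear: A_b = π(0.625)²/4 = 0.3068 in². φR_n = 0.75 × 68 × 0.3068 × 4 × 1 = 62.6 kips.
Bearing (0.3125 in plate, F_u = 58 ksi): end bolts L_c = 1.25 − 0.6875/2 = 0.90625, R_n = min(1.2×0.90625×0.3125×58, 2.4×0.625×0.3125×58) = 19.711 kips/bolt; interior L_c = 2.3125 − 0.6875 = 1.625, R_n = 27.188 kips/bolt. φR_n = 0.75 × (1×19.711 + 3×27.188) = 76.0 kips.
Block shear: shear path 1×[1.25+3×2.3125] = 1×8.1875 in, A_gv = 2.5586, A_nv = 1×(8.1875 − 3.5×0.75)×0.3125 = 1.7383 in²; tension to near edge: (0.9375 − 0.5×0.75)×0.3125 = 0.17578 in². R_n = min(0.6×58×1.7383, 0.6×36×2.5586) + 1.0×58×0.17578 = min(60.493, 55.266) + 10.195 = 65.461 kips. φR_n = 0.75 × 65.461 = 49.1 kips.
Governing: min(62.6, 76.0, 49.1) = 49.1 kips → block shear.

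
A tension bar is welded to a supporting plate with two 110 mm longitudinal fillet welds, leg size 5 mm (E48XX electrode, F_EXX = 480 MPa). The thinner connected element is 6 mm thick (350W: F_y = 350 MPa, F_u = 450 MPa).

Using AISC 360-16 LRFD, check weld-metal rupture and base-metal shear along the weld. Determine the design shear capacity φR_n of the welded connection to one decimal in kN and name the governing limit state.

168.0 kN (weld metal governs)

Weld metal: throat = 0.707×5 = 3.535 mm, L = 2×110 = 220 mm. φR_n = 0.75 × 0.6 × 480 × 3.535 × 220 = 168.0 kN.
Base metal shear (6 mm plate): yield φR_n = 1.0×0.6×350×6×220 = 277.2 kN; rupture φR_n = 0.75×0.6×450×6×220 = 267.3 kN; take 267.3 kN (rupture).
Governing: min(168.0, 267.3) = 168.0 kN → weld metal.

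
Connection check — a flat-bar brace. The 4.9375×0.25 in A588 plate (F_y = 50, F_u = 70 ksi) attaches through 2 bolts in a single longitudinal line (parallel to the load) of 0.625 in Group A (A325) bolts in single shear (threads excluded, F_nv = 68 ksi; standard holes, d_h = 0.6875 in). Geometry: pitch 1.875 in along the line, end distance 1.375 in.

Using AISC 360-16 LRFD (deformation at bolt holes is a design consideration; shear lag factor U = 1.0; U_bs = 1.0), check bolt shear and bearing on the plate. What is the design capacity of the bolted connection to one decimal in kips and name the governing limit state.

31.3 kips (bolt shear governs)

Bolt shear: A_b = π(0.625)²/4 = 0.3068 in². φR_n = 0.75 × 68 × 0.3068 × 2 × 1 = 31.3 kips.
Bearing (0.25 in plate, F_u = 70 ksi): end bolts L_c = 1.375 − 0.6875/2 = 1.03125, R_n = min(1.2×1.03125×0.25×70, 2.4×0.625×0.25×70) = 21.656 kips/bolt; interior L_c = 1.875 − 0.6875 = 1.1875, R_n = 24.938 kips/bolt. φR_n = 0.75 × (1×21.656 + 1×24.938) = 34.9 kips.
Governing: min(31.3, 34.9) = 31.3 kips → bolt shear.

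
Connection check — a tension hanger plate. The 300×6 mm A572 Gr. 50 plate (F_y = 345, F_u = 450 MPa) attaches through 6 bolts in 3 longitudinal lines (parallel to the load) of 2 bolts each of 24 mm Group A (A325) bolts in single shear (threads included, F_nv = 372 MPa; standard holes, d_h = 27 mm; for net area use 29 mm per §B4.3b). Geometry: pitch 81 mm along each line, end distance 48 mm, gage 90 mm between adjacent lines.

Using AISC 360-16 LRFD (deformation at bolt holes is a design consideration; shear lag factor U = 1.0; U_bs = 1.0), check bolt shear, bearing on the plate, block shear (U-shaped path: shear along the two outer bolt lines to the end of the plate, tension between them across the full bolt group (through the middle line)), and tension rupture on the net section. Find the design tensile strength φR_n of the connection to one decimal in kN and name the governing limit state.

Bolt shear: A_b = π(24)²/4 = 452.39 mm². φR_n = 0.75 × 372 × 452.39 × 6 × 1 = 757.3 kN.
Bearing (6 mm plate, F_u = 450 MPa): end bolts L_c = 48 − 27/2 = 34.5, R_n = min(1.2×34.5×6×450, 2.4×24×6×450) = 111.78 kN/bolt; interior L_c = 81 − 27 = 54, R_n = 155.52 kN/bolt. φR_n = 0.75 × (3×111.78 + 3×155.52) = 601.4 kN.
Block shear: shear path 2×[48+1×81] = 2×129 mm, A_gv = 1548, A_nv = 2×(129 − 1.5×29)×6 = 1026 mm²; tension across gage: (180 − 2×29)×6 = 732 mm². R_n = min(0.6×450×1026, 0.6×345×1548) + 1.0×450×732 = min(277.02, 320.44) + 329.4 = 606.42 kN. φR_n = 0.75 × 606.42 = 454.8 kN.
Tension rupture (net): A_n = (300 − 3×29)×6 = 1278 mm² (U = 1.0, A_e = A_n). φR_n = 0.75 × 450 × 1278 = 431.3 kN.
Governing: min(757.3, 601.4, 454.8, 431.3) = 431.3 kN → net-section rupture.

431.3 kN (net-section rupture governs)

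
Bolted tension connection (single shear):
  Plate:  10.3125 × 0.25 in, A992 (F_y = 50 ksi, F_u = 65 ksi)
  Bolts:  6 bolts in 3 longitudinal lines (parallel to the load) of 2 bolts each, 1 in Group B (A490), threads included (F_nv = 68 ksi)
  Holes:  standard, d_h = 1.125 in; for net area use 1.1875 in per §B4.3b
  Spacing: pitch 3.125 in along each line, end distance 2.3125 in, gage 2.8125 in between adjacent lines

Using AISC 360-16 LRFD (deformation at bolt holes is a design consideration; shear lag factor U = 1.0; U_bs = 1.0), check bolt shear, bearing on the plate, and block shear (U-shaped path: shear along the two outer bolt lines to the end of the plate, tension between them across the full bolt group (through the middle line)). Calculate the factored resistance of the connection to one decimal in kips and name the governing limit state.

93.1 kips (block shear governs)

Bolt shear: A_b = π(1)²/4 = 0.7854 in². φR_n = 0.75 × 68 × 0.7854 × 6 × 1 = 240.3 kips.
Bearing (0.25 in plate, F_u = 65 ksi): end bolts L_c = 2.3125 − 1.125/2 = 1.75, R_n = min(1.2×1.75×0.25×65, 2.4×1×0.25×65) = 34.125 kips/bolt; interior L_c = 3.125 − 1.125 = 2, R_n = 39 kips/bolt. φR_n = 0.75 × (3×34.125 + 3×39) = 164.5 kips.
Block shear: shear path 2×[2.3125+1×3.125] = 2×5.4375 in, A_gv = 2.7188, A_nv = 2×(5.4375 − 1.5×1.1875)×0.25 = 1.8281 in²; tension across gage: (5.625 − 2×1.1875)×0.25 = 0.8125 in². R_n = min(0.6×65×1.8281, 0.6×50×2.7188) + 1.0×65×0.8125 = min(71.296, 81.564) + 52.813 = 124.11 kips. φR_n = 0.75 × 124.11 = 93.1 kips.
Governing: min(240.3, 164.5, 93.1) = 93.1 kips → block shear.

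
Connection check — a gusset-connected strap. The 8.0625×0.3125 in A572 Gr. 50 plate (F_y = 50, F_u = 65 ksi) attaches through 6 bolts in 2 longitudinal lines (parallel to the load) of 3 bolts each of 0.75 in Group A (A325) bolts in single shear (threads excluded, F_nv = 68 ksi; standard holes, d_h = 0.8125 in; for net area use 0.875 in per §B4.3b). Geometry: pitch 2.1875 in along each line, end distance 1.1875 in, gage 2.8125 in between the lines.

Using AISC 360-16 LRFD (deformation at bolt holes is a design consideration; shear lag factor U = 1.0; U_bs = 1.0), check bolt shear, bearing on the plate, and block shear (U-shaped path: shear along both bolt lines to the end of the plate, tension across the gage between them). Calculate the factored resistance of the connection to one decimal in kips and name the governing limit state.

Bolt shear: A_b = π(0.75)²/4 = 0.44179 in². φR_n = 0.75 × 68 × 0.44179 × 6 × 1 = 135.2 kips.
Bearing (0.3125 in plate, F_u = 65 ksi): end bolts L_c = 1.1875 − 0.8125/2 = 0.78125, R_n = min(1.2×0.78125×0.3125×65, 2.4×0.75×0.3125×65) = 19.043 kips/bolt; interior L_c = 2.1875 − 0.8125 = 1.375, R_n = 33.516 kips/bolt. φR_n = 0.75 × (2×19.043 + 4×33.516) = 129.1 kips.
Block shear: shear path 2×[1.1875+2×2.1875] = 2×5.5625 in, A_gv = 3.4766, A_nv = 2×(5.5625 − 2.5×0.875)×0.3125 = 2.1094 in²; tension across gage: (2.8125 − 1×0.875)×0.3125 = 0.60547 in². R_n = min(0.6×65×2.1094, 0.6×50×3.4766) + 1.0×65×0.60547 = min(82.267, 104.3) + 39.356 = 121.62 kips. φR_n = 0.75 × 121.62 = 91.2 kips.
Governing: min(135.2, 129.1, 91.2) = 91.2 kips → block shear.

91.2 kips (block shear governs)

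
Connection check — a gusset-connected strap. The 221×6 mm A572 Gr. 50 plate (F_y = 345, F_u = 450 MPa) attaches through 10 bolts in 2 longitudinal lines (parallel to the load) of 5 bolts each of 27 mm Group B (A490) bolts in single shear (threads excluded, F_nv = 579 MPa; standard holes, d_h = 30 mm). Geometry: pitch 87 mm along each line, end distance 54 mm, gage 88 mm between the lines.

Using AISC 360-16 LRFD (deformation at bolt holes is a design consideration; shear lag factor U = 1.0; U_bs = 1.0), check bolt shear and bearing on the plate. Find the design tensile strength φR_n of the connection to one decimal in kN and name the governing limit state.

Bolt shear: A_b = π(27)²/4 = 572.56 mm². φR_n = 0.75 × 579 × 572.56 × 10 × 1 = 2486.3 kN.
Bearing (6 mm plate, F_u = 450 MPa): end bolts L_c = 54 − 30/2 = 39, R_n = min(1.2×39×6×450, 2.4×27×6×450) = 126.36 kN/bolt; interior L_c = 87 − 30 = 57, R_n = 174.96 kN/bolt. φR_n = 0.75 × (2×126.36 + 8×174.96) = 1239.3 kN.
Governing: min(2486.3, 1239.3) = 1239.3 kN → bearing.

1239.3 kN (bearing governs)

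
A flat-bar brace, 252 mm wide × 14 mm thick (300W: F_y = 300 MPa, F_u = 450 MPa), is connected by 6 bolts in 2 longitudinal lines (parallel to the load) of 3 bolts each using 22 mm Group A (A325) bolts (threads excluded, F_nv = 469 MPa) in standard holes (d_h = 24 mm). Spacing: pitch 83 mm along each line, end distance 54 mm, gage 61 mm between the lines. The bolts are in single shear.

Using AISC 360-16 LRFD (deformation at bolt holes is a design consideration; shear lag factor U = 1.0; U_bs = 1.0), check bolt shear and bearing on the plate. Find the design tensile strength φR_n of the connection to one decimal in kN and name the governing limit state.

Bolt shear: A_b = π(22)²/4 = 380.13 mm². φR_n = 0.75 × 469 × 380.13 × 6 × 1 = 802.3 kN.
Bearing (14 mm plate, F_u = 450 MPa): end bolts L_c = 54 − 24/2 = 42, R_n = min(1.2×42×14×450, 2.4×22×14×450) = 317.52 kN/bolt; interior L_c = 83 − 24 = 59, R_n = 332.64 kN/bolt. φR_n = 0.75 × (2×317.52 + 4×332.64) = 1474.2 kN.
Governing: min(802.3, 1474.2) = 802.3 kN → bolt shear.

802.3 kN (bolt shear governs)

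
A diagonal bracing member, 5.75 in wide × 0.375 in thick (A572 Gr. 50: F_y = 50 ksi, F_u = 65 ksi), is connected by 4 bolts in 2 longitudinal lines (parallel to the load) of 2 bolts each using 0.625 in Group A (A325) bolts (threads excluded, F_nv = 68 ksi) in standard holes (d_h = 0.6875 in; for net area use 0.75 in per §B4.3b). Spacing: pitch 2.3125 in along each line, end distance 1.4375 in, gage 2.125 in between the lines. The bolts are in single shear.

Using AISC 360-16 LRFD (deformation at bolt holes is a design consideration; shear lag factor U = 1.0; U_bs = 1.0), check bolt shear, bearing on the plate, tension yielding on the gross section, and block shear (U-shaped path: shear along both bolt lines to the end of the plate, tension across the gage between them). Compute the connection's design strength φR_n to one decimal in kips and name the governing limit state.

62.6 kips (bolt shear governs)

Bolt shear: A_b = π(0.625)²/4 = 0.3068 in². φR_n = 0.75 × 68 × 0.3068 × 4 × 1 = 62.6 kips.
Bearing (0.375 in plate, F_u = 65 ksi): end bolts L_c = 1.4375 − 0.6875/2 = 1.09375, R_n = min(1.2×1.09375×0.375×65, 2.4×0.625×0.375×65) = 31.992 kips/bolt; interior L_c = 2.3125 − 0.6875 = 1.625, R_n = 36.563 kips/bolt. φR_n = 0.75 × (2×31.992 + 2×36.563) = 102.8 kips.
Tension yield (gross): A_g = 5.75×0.375 = 2.1563 in². φR_n = 0.90 × 50 × 2.1563 = 97.0 kips.
Block shear: shear path 2×[1.4375+1×2.3125] = 2×3.75 in, A_gv = 2.8125, A_nv = 2×(3.75 − 1.5×0.75)×0.375 = 1.9688 in²; tension across gage: (2.125 − 1×0.75)×0.375 = 0.51563 in². R_n = min(0.6×65×1.9688, 0.6×50×2.8125) + 1.0×65×0.51563 = min(76.783, 84.375) + 33.516 = 110.3 kips. φR_n = 0.75 × 110.3 = 82.7 kips.
Governing: min(62.6, 102.8, 97.0, 82.7) = 62.6 kips → bolt shear.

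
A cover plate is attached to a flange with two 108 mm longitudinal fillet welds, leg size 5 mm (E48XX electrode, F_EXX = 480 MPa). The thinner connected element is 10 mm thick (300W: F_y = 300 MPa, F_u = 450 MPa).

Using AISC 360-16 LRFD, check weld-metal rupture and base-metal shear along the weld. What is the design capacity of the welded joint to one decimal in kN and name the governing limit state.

Weld metal: throat = 0.707×5 = 3.535 mm, L = 2×108 = 216 mm. φR_n = 0.75 × 0.6 × 480 × 3.535 × 216 = 164.9 kN.
Base metal shear (10 mm plate): yield φR_n = 1.0×0.6×300×10×216 = 388.8 kN; rupture φR_n = 0.75×0.6×450×10×216 = 437.4 kN; take 388.8 kN (yield).
Governing: min(164.9, 388.8) = 164.9 kN → weld metal.

164.9 kN (weld metal governs)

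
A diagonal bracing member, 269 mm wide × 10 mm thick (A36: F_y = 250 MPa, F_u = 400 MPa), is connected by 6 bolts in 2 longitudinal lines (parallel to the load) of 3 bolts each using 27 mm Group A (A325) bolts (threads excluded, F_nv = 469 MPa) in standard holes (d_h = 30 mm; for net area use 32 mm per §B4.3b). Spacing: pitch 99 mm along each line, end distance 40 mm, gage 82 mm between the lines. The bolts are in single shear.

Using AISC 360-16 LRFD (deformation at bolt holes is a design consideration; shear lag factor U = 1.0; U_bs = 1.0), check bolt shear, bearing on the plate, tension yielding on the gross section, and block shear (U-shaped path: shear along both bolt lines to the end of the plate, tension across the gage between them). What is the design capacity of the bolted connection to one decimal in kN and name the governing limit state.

Bolt shear: A_b = π(27)²/4 = 572.56 mm². φR_n = 0.75 × 469 × 572.56 × 6 × 1 = 1208.4 kN.
Bearing (10 mm plate, F_u = 400 MPa): end bolts L_c = 40 − 30/2 = 25, R_n = min(1.2×25×10×400, 2.4×27×10×400) = 120 kN/bolt; interior L_c = 99 − 30 = 69, R_n = 259.2 kN/bolt. φR_n = 0.75 × (2×120 + 4×259.2) = 957.6 kN.
Tension yield (gross): A_g = 269×10 = 2690 mm². φR_n = 0.90 × 250 × 2690 = 605.3 kN.
Block shear: shear path 2×[40+2×99] = 2×238 mm, A_gv = 4760, A_nv = 2×(238 − 2.5×32)×10 = 3160 mm²; tension across gage: (82 − 1×32)×10 = 500 mm². R_n = min(0.6×400×3160, 0.6×250×4760) + 1.0×400×500 = min(758.4, 714) + 200 = 914 kN. φR_n = 0.75 × 914 = 685.5 kN.
Governing: min(1208.4, 957.6, 605.3, 685.5) = 605.3 kN → gross-section yield.

605.3 kN (gross-section yield governs)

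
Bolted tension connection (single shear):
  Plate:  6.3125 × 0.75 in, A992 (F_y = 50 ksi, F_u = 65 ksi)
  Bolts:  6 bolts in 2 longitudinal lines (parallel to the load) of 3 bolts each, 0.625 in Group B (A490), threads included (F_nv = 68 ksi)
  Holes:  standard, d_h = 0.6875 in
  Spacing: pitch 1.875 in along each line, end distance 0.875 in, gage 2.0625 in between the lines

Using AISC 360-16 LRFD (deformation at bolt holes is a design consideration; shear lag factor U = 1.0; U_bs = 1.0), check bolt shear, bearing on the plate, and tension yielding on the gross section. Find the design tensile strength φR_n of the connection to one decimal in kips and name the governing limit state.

Bolt shear: A_b = π(0.625)²/4 = 0.3068 in². φR_n = 0.75 × 68 × 0.3068 × 6 × 1 = 93.9 kips.
Bearing (0.75 in plate, F_u = 65 ksi): end bolts L_c = 0.875 − 0.6875/2 = 0.53125, R_n = min(1.2×0.53125×0.75×65, 2.4×0.625×0.75×65) = 31.078 kips/bolt; interior L_c = 1.875 − 0.6875 = 1.1875, R_n = 69.469 kips/bolt. φR_n = 0.75 × (2×31.078 + 4×69.469) = 255.0 kips.
Tension yield (gross): A_g = 6.3125×0.75 = 4.7344 in². φR_n = 0.90 × 50 × 4.7344 = 213.0 kips.
Governing: min(93.9, 255.0, 213.0) = 93.9 kips → bolt shear.

93.9 kips (bolt shear governs)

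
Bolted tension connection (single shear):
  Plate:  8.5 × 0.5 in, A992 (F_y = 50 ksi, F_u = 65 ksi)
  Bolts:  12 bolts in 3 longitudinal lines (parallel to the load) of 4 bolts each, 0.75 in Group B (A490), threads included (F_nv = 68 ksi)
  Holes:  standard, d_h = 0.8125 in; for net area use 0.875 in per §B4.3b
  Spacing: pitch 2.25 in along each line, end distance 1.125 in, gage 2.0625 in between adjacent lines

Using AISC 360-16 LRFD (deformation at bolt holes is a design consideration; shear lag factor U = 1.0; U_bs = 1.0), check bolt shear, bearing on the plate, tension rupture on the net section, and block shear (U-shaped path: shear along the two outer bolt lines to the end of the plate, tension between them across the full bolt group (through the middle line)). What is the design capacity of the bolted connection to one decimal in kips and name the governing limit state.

Bolt shear: A_b = π(0.75)²/4 = 0.44179 in². φR_n = 0.75 × 68 × 0.44179 × 12 × 1 = 270.4 kips.
Bearing (0.5 in plate, F_u = 65 ksi): end bolts L_c = 1.125 − 0.8125/2 = 0.71875, R_n = min(1.2×0.71875×0.5×65, 2.4×0.75×0.5×65) = 28.031 kips/bolt; interior L_c = 2.25 − 0.8125 = 1.4375, R_n = 56.063 kips/bolt. φR_n = 0.75 × (3×28.031 + 9×56.063) = 441.5 kips.
Tension rupture (net): A_n = (8.5 − 3×0.875)×0.5 = 2.9375 in² (U = 1.0, A_e = A_n). φR_n = 0.75 × 65 × 2.9375 = 143.2 kips.
Block shear: shear path 2×[1.125+3×2.25] = 2×7.875 in, A_gv = 7.875, A_nv = 2×(7.875 − 3.5×0.875)×0.5 = 4.8125 in²; tension across gage: (4.125 − 2×0.875)×0.5 = 1.1875 in². R_n = min(0.6×65×4.8125, 0.6×50×7.875) + 1.0×65×1.1875 = min(187.69, 236.25) + 77.188 = 264.88 kips. φR_n = 0.75 × 264.88 = 198.7 kips.
Governing: min(270.4, 441.5, 143.2, 198.7) = 143.2 kips → net-section rupture.

143.2 kips (net-section rupture governs)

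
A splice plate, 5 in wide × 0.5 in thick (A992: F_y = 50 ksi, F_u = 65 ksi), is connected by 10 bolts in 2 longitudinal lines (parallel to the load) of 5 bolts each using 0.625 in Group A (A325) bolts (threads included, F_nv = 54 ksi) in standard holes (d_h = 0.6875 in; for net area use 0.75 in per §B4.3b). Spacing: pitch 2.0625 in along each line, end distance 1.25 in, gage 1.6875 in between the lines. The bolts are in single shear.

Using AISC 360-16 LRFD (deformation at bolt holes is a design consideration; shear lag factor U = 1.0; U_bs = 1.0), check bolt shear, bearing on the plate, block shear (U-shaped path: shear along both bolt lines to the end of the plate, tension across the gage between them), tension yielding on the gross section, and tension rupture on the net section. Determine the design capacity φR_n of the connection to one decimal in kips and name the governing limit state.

85.3 kips (net-section rupture governs)

Bolt shear: A_b = π(0.625)²/4 = 0.3068 in². φR_n = 0.75 × 54 × 0.3068 × 10 × 1 = 124.3 kips.
Bearing (0.5 in plate, F_u = 65 ksi): end bolts L_c = 1.25 − 0.6875/2 = 0.90625, R_n = min(1.2×0.90625×0.5×65, 2.4×0.625×0.5×65) = 35.344 kips/bolt; interior L_c = 2.0625 − 0.6875 = 1.375, R_n = 48.75 kips/bolt. φR_n = 0.75 × (2×35.344 + 8×48.75) = 345.5 kips.
Block shear: shear path 2×[1.25+4×2.0625] = 2×9.5 in, A_gv = 9.5, A_nv = 2×(9.5 − 4.5×0.75)×0.5 = 6.125 in²; tension across gage: (1.6875 − 1×0.75)×0.5 = 0.46875 in². R_n = min(0.6×65×6.125, 0.6×50×9.5) + 1.0×65×0.46875 = min(238.88, 285) + 30.469 = 269.35 kips. φR_n = 0.75 × 269.35 = 202.0 kips.
Tension yield (gross): A_g = 5×0.5 = 2.5 in². φR_n = 0.90 × 50 × 2.5 = 112.5 kips.
Tension rupture (net): A_n = (5 − 2×0.75)×0.5 = 1.75 in² (U = 1.0, A_e = A_n). φR_n = 0.75 × 65 × 1.75 = 85.3 kips.
Governing: min(124.3, 345.5, 202.0, 112.5, 85.3) = 85.3 kips → net-section rupture.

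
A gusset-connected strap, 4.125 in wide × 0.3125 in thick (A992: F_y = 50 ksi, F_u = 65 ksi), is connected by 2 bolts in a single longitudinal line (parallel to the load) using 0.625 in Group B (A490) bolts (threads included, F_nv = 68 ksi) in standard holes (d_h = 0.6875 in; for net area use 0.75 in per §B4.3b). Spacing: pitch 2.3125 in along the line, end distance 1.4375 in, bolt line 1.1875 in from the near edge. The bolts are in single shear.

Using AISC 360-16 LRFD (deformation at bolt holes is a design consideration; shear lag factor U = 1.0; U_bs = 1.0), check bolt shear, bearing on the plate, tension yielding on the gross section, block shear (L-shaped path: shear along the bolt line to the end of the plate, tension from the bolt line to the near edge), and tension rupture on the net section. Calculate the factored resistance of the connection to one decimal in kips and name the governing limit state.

31.3 kips (bolt shear governs)

Bolt shear: A_b = π(0.625)²/4 = 0.3068 in². φR_n = 0.75 × 68 × 0.3068 × 2 × 1 = 31.3 kips.
Bearing (0.3125 in plate, F_u = 65 ksi): end bolts L_c = 1.4375 − 0.6875/2 = 1.09375, R_n = min(1.2×1.09375×0.3125×65, 2.4×0.625×0.3125×65) = 26.66 kips/bolt; interior L_c = 2.3125 − 0.6875 = 1.625, R_n = 30.469 kips/bolt. φR_n = 0.75 × (1×26.66 + 1×30.469) = 42.8 kips.
Tension yield (gross): A_g = 4.125×0.3125 = 1.2891 in². φR_n = 0.90 × 50 × 1.2891 = 58.0 kips.
Block shear: shear path 1×[1.4375+1×2.3125] = 1×3.75 in, A_gv = 1.1719, A_nv = 1×(3.75 − 1.5×0.75)×0.3125 = 0.82031 in²; tension to near edge: (1.1875 − 0.5×0.75)×0.3125 = 0.25391 in². R_n = min(0.6×65×0.82031, 0.6×50×1.1719) + 1.0×65×0.25391 = min(31.992, 35.157) + 16.504 = 48.496 kips. φR_n = 0.75 × 48.496 = 36.4 kips.
Tension rupture (net): A_n = (4.125 − 1×0.75)×0.3125 = 1.0547 in² (U = 1.0, A_e = A_n). φR_n = 0.75 × 65 × 1.0547 = 51.4 kips.
Governing: min(31.3, 42.8, 58.0, 36.4, 51.4) = 31.3 kips → bolt shear.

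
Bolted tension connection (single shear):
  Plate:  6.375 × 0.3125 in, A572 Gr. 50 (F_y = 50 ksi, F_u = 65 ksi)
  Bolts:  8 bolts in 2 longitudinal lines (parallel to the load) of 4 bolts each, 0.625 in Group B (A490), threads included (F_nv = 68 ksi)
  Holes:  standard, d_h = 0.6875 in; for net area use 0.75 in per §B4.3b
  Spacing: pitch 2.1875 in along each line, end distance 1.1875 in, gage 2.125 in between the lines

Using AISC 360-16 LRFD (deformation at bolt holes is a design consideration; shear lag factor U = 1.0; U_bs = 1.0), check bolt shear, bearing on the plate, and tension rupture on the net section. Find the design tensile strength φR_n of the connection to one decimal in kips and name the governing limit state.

Bolt shear: A_b = π(0.625)²/4 = 0.3068 in². φR_n = 0.75 × 68 × 0.3068 × 8 × 1 = 125.2 kips.
Bearing (0.3125 in plate, F_u = 65 ksi): end bolts L_c = 1.1875 − 0.6875/2 = 0.84375, R_n = min(1.2×0.84375×0.3125×65, 2.4×0.625×0.3125×65) = 20.566 kips/bolt; interior L_c = 2.1875 − 0.6875 = 1.5, R_n = 30.469 kips/bolt. φR_n = 0.75 × (2×20.566 + 6×30.469) = 168.0 kips.
Tension rupture (net): A_n = (6.375 − 2×0.75)×0.3125 = 1.5234 in² (U = 1.0, A_e = A_n). φR_n = 0.75 × 65 × 1.5234 = 74.3 kips.
Governing: min(125.2, 168.0, 74.3) = 74.3 kips → net-section rupture.

74.3 kips (net-section rupture governs)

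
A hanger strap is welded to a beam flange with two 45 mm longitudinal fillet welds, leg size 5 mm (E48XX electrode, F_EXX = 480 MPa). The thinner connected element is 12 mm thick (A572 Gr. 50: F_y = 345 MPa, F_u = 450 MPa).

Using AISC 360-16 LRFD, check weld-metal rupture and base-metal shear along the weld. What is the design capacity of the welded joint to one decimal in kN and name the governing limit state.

Weld metal: throat = 0.707×5 = 3.535 mm, L = 2×45 = 90 mm. φR_n = 0.75 × 0.6 × 480 × 3.535 × 90 = 68.7 kN.
Base metal shear (12 mm plate): yield φR_n = 1.0×0.6×345×12×90 = 223.6 kN; rupture φR_n = 0.75×0.6×450×12×90 = 218.7 kN; take 218.7 kN (rupture).
Governing: min(68.7, 218.7) = 68.7 kN → weld metal.

68.7 kN (weld metal governs)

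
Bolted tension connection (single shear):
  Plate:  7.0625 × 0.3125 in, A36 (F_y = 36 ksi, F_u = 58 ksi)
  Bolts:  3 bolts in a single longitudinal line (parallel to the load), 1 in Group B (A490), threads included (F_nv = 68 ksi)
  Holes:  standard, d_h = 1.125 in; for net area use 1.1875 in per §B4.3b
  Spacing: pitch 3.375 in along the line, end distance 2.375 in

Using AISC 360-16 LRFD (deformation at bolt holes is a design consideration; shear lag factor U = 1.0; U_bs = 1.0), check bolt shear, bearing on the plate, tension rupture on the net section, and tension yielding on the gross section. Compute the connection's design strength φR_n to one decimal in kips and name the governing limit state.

Bolt shear: A_b = π(1)²/4 = 0.7854 in². φR_n = 0.75 × 68 × 0.7854 × 3 × 1 = 120.2 kips.
Bearing (0.3125 in plate, F_u = 58 ksi): end bolts L_c = 2.375 − 1.125/2 = 1.8125, R_n = min(1.2×1.8125×0.3125×58, 2.4×1×0.3125×58) = 39.422 kips/bolt; interior L_c = 3.375 − 1.125 = 2.25, R_n = 43.5 kips/bolt. φR_n = 0.75 × (1×39.422 + 2×43.5) = 94.8 kips.
Tension rupture (net): A_n = (7.0625 − 1×1.1875)×0.3125 = 1.8359 in² (U = 1.0, A_e = A_n). φR_n = 0.75 × 58 × 1.8359 = 79.9 kips.
Tension yield (gross): A_g = 7.0625×0.3125 = 2.207 in². φR_n = 0.90 × 36 × 2.207 = 71.5 kips.
Governing: min(120.2, 94.8, 79.9, 71.5) = 71.5 kips → gross-section yield.

71.5 kips (gross-section yield governs)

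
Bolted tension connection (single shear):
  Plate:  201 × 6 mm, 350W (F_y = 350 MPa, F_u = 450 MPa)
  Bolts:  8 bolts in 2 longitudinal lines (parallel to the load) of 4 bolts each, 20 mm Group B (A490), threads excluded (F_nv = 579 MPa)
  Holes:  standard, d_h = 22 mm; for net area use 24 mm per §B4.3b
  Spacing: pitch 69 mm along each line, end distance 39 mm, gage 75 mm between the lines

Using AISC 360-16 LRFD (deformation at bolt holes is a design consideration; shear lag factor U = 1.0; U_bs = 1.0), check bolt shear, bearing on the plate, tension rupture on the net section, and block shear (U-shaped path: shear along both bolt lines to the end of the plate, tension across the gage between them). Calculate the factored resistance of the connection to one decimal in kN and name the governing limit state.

309.8 kN (net-section rupture governs)

Bolt shear: A_b = π(20)²/4 = 314.16 mm². φR_n = 0.75 × 579 × 314.16 × 8 × 1 = 1091.4 kN.
Bearing (6 mm plate, F_u = 450 MPa): end bolts L_c = 39 − 22/2 = 28, R_n = min(1.2×28×6×450, 2.4×20×6×450) = 90.72 kN/bolt; interior L_c = 69 − 22 = 47, R_n = 129.6 kN/bolt. φR_n = 0.75 × (2×90.72 + 6×129.6) = 719.3 kN.
Tension rupture (net): A_n = (201 − 2×24)×6 = 918 mm² (U = 1.0, A_e = A_n). φR_n = 0.75 × 450 × 918 = 309.8 kN.
Block shear: shear path 2×[39+3×69] = 2×246 mm, A_gv = 2952, A_nv = 2×(246 − 3.5×24)×6 = 1944 mm²; tension across gage: (75 − 1×24)×6 = 306 mm². R_n = min(0.6×450×1944, 0.6×350×2952) + 1.0×450×306 = min(524.88, 619.92) + 137.7 = 662.58 kN. φR_n = 0.75 × 662.58 = 496.9 kN.
Governing: min(1091.4, 719.3, 309.8, 496.9) = 309.8 kN → net-section rupture.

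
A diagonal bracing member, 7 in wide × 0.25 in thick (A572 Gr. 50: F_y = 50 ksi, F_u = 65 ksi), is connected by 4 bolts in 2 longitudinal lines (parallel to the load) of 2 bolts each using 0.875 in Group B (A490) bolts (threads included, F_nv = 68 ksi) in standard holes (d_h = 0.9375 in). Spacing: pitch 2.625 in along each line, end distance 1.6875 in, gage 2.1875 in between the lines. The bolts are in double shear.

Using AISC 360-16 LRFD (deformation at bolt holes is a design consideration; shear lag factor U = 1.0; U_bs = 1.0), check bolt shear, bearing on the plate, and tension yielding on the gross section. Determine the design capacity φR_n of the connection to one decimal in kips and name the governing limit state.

Bolt shear: A_b = π(0.875)²/4 = 0.60132 in². φR_n = 0.75 × 68 × 0.60132 × 4 × 2 = 245.3 kips.
Bearing (0.25 in plate, F_u = 65 ksi): end bolts L_c = 1.6875 − 0.9375/2 = 1.21875, R_n = min(1.2×1.21875×0.25×65, 2.4×0.875×0.25×65) = 23.766 kips/bolt; interior L_c = 2.625 − 0.9375 = 1.6875, R_n = 32.906 kips/bolt. φR_n = 0.75 × (2×23.766 + 2×32.906) = 85.0 kips.
Tension yield (gross): A_g = 7×0.25 = 1.75 in². φR_n = 0.90 × 50 × 1.75 = 78.8 kips.
Governing: min(245.3, 85.0, 78.8) = 78.8 kips → gross-section yield.

78.8 kips (gross-section yield governs)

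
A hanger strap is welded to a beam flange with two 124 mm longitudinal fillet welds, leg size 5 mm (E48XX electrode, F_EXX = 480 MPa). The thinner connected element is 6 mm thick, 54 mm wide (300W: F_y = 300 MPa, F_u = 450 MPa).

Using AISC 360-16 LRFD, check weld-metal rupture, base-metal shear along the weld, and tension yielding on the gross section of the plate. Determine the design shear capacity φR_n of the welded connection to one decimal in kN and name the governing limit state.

87.5 kN (gross-section yield governs)

Weld metal: throat = 0.707×5 = 3.535 mm, L = 2×124 = 248 mm. φR_n = 0.75 × 0.6 × 480 × 3.535 × 248 = 189.4 kN.
Base metal shear (6 mm plate): yield φR_n = 1.0×0.6×300×6×248 = 267.8 kN; rupture φR_n = 0.75×0.6×450×6×248 = 301.3 kN; take 267.8 kN (yield).
Tension yield (gross): A_g = 54×6 = 324 mm². φR_n = 0.90 × 300 × 324 = 87.5 kN.
Governing: min(189.4, 267.8, 87.5) = 87.5 kN → gross-section yield.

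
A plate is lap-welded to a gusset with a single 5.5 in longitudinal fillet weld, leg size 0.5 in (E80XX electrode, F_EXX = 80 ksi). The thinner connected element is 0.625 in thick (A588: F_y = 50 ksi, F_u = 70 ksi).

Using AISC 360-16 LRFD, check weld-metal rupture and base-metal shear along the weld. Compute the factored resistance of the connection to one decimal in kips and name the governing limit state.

Weld metal: throat = 0.707×0.5 = 0.3535 in, L = 5.5 in. φR_n = 0.75 × 0.6 × 80 × 0.3535 × 5.5 = 70.0 kips.
Base metal shear (0.625 in plate): yield φR_n = 1.0×0.6×50×0.625×5.5 = 103.1 kips; rupture φR_n = 0.75×0.6×70×0.625×5.5 = 108.3 kips; take 103.1 kips (yield).
Governing: min(70.0, 103.1) = 70.0 kips → weld metal.

70.0 kips (weld metal governs)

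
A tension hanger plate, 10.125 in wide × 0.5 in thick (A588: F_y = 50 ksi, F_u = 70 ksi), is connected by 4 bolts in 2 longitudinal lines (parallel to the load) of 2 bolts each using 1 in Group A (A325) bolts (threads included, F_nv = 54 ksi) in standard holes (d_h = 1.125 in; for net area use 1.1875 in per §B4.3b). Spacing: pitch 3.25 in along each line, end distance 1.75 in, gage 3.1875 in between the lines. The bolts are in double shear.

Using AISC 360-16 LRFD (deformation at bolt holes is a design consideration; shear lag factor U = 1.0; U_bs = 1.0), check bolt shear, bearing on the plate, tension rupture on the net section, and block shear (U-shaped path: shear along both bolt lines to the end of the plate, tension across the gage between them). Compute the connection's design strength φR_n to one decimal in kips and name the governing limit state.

Bolt shear: A_b = π(1)²/4 = 0.7854 in². φR_n = 0.75 × 54 × 0.7854 × 4 × 2 = 254.5 kips.
Bearing (0.5 in plate, F_u = 70 ksi): end bolts L_c = 1.75 − 1.125/2 = 1.1875, R_n = min(1.2×1.1875×0.5×70, 2.4×1×0.5×70) = 49.875 kips/bolt; interior L_c = 3.25 − 1.125 = 2.125, R_n = 84 kips/bolt. φR_n = 0.75 × (2×49.875 + 2×84) = 200.8 kips.
Tension rupture (net): A_n = (10.125 − 2×1.1875)×0.5 = 3.875 in² (U = 1.0, A_e = A_n). φR_n = 0.75 × 70 × 3.875 = 203.4 kips.
Block shear: shear path 2×[1.75+1×3.25] = 2×5 in, A_gv = 5, A_nv = 2×(5 − 1.5×1.1875)×0.5 = 3.2188 in²; tension across gage: (3.1875 − 1×1.1875)×0.5 = 1 in². R_n = min(0.6×70×3.2188, 0.6×50×5) + 1.0×70×1 = min(135.19, 150) + 70 = 205.19 kips. φR_n = 0.75 × 205.19 = 153.9 kips.
Governing: min(254.5, 200.8, 203.4, 153.9) = 153.9 kips → block shear.

153.9 kips (block shear governs)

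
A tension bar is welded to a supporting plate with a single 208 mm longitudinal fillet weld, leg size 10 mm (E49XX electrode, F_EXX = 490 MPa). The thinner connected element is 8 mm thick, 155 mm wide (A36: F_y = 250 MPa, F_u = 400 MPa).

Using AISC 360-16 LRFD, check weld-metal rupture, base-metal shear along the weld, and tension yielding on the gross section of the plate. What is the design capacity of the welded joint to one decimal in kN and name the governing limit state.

249.6 kN (base-metal shear governs)

Weld metal: throat = 0.707×10 = 7.07 mm, L = 208 mm. φR_n = 0.75 × 0.6 × 490 × 7.07 × 208 = 324.3 kN.
Base metal shear (8 mm plate): yield φR_n = 1.0×0.6×250×8×208 = 249.6 kN; rupture φR_n = 0.75×0.6×400×8×208 = 299.5 kN; take 249.6 kN (yield).
Tension yield (gross): A_g = 155×8 = 1240 mm². φR_n = 0.90 × 250 × 1240 = 279.0 kN.
Governing: min(324.3, 249.6, 279.0) = 249.6 kN → base-metal shear.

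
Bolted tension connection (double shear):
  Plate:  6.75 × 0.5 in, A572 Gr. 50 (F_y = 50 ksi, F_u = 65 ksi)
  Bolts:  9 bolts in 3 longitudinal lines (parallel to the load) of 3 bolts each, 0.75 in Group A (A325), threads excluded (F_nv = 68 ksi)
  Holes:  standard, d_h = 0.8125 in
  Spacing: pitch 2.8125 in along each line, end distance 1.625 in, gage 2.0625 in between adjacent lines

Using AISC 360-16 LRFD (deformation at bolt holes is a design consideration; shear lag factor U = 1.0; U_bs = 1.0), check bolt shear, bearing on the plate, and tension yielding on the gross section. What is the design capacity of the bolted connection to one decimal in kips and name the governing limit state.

Bolt shear: A_b = π(0.75)²/4 = 0.44179 in². φR_n = 0.75 × 68 × 0.44179 × 9 × 2 = 405.6 kips.
Bearing (0.5 in plate, F_u = 65 ksi): end bolts L_c = 1.625 − 0.8125/2 = 1.21875, R_n = min(1.2×1.21875×0.5×65, 2.4×0.75×0.5×65) = 47.531 kips/bolt; interior L_c = 2.8125 − 0.8125 = 2, R_n = 58.5 kips/bolt. φR_n = 0.75 × (3×47.531 + 6×58.5) = 370.2 kips.
Tension yield (gross): A_g = 6.75×0.5 = 3.375 in². φR_n = 0.90 × 50 × 3.375 = 151.9 kips.
Governing: min(405.6, 370.2, 151.9) = 151.9 kips → gross-section yield.

151.9 kips (gross-section yield governs)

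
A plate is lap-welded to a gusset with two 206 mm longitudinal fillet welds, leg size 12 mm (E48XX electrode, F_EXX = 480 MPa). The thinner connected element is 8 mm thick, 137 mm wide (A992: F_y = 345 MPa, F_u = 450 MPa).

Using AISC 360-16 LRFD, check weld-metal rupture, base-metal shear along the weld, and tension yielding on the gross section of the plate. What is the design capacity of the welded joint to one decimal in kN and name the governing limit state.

Weld metal: throat = 0.707×12 = 8.484 mm, L = 2×206 = 412 mm. φR_n = 0.75 × 0.6 × 480 × 8.484 × 412 = 755.0 kN.
Base metal shear (8 mm plate): yield φR_n = 1.0×0.6×345×8×412 = 682.3 kN; rupture φR_n = 0.75×0.6×450×8×412 = 667.4 kN; take 667.4 kN (rupture).
Tension yield (gross): A_g = 137×8 = 1096 mm². φR_n = 0.90 × 345 × 1096 = 340.3 kN.
Governing: min(755.0, 667.4, 340.3) = 340.3 kN → gross-section yield.

340.3 kN (gross-section yield governs)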